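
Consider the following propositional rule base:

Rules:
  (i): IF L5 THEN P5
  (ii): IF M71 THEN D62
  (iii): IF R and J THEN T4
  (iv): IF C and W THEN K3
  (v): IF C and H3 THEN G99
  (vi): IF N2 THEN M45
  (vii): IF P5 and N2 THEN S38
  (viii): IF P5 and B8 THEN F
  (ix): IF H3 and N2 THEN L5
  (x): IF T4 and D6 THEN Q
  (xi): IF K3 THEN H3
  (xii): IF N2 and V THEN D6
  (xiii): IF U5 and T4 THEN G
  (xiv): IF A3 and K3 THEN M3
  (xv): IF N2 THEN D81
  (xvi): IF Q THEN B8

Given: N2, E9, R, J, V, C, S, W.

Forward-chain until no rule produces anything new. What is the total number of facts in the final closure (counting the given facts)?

21

Round 1: (iii) [IF R and J THEN T4]; (iv) [IF C and W THEN K3]; (vi) [IF N2 THEN M45]; (xii) [IF N2 and V THEN D6]; (xv) [IF N2 THEN D81]. New: T4, K3, M45, D6, D81.
Round 2: (x) [IF T4 and D6 THEN Q]; (xi) [IF K3 THEN H3]. New: Q, H3.
Round 3: (v) [IF C and H3 THEN G99]; (ix) [IF H3 and N2 THEN L5]; (xvi) [IF Q THEN B8]. New: G99, L5, B8.
Round 4: (i) [IF L5 THEN P5]. New: P5.
Round 5: (vii) [IF P5 and N2 THEN S38]; (viii) [IF P5 and B8 THEN F]. New: S38, F.
Closure: {B8, C, D6, D81, E9, F, G99, H3, J, K3, L5, M45, N2, P5, Q, R, S, S38, T4, V, W} — 21 facts.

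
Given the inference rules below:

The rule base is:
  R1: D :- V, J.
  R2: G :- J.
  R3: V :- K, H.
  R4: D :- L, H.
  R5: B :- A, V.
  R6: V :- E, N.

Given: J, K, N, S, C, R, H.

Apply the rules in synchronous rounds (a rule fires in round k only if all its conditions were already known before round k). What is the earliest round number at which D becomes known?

Round 1 — R2, R3, derive G, V.
Round 2 — R1, derive D.
D first appears in round 2.

2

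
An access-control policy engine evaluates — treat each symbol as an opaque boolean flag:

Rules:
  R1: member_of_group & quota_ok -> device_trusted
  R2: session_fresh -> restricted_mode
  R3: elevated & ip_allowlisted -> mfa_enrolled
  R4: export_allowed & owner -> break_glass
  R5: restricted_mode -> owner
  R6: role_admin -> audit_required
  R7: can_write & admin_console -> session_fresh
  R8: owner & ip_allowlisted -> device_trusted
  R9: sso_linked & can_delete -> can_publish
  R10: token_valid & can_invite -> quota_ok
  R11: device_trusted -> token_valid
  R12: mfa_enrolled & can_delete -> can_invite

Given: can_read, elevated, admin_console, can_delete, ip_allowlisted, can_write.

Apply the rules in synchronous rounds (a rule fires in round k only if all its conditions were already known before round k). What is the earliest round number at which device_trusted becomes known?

4

Round 1: R3 [elevated & ip_allowlisted -> mfa_enrolled]; R7 [can_write & admin_console -> session_fresh]. New: mfa_enrolled, session_fresh.
Round 2: R2 [session_fresh -> restricted_mode]; R12 [mfa_enrolled & can_delete -> can_invite]. New: restricted_mode, can_invite.
Round 3: R5 [restricted_mode -> owner]. New: owner.
Round 4: R8 [owner & ip_allowlisted -> device_trusted]. New: device_trusted.
device_trusted first appears in round 4.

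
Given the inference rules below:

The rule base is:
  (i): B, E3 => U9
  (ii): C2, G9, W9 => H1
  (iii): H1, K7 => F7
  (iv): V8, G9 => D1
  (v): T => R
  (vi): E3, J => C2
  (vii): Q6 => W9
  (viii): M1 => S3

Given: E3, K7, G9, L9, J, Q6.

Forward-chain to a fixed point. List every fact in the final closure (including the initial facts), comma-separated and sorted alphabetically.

C2, E3, F7, G9, H1, J, K7, L9, Q6, W9

[1] (vi) [E3, J => C2]; (vii) [Q6 => W9]. ⇒ new: C2, W9.
[2] (ii) [C2, G9, W9 => H1]. ⇒ new: H1.
[3] (iii) [H1, K7 => F7]. ⇒ new: F7.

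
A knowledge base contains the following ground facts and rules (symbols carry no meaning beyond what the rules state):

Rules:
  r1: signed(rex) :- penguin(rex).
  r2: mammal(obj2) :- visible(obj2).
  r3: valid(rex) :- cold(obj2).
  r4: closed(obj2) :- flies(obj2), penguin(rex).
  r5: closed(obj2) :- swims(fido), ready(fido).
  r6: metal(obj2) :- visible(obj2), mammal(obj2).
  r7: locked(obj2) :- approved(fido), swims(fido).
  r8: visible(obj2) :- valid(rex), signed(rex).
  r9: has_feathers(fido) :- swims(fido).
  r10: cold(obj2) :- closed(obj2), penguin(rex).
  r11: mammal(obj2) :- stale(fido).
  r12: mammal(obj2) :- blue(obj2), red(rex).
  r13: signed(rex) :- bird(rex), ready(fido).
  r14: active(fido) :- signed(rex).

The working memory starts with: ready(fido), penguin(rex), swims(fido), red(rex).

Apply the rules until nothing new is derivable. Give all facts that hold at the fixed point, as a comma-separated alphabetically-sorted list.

active(fido), closed(obj2), cold(obj2), has_feathers(fido), mammal(obj2), metal(obj2), penguin(rex), ready(fido), red(rex), signed(rex), swims(fido), valid(rex), visible(obj2)

Round 1: r1 [signed(rex) :- penguin(rex).]; r5 [closed(obj2) :- swims(fido), ready(fido).]; r9 [has_feathers(fido) :- swims(fido).]. New: signed(rex), closed(obj2), has_feathers(fido).
Round 2: r10 [cold(obj2) :- closed(obj2), penguin(rex).]; r14 [active(fido) :- signed(rex).]. New: cold(obj2), active(fido).
Round 3: r3 [valid(rex) :- cold(obj2).]. New: valid(rex).
Round 4: r8 [visible(obj2) :- valid(rex), signed(rex).]. New: visible(obj2).
Round 5: r2 [mammal(obj2) :- visible(obj2).]. New: mammal(obj2).
Round 6: r6 [metal(obj2) :- visible(obj2), mammal(obj2).]. New: metal(obj2).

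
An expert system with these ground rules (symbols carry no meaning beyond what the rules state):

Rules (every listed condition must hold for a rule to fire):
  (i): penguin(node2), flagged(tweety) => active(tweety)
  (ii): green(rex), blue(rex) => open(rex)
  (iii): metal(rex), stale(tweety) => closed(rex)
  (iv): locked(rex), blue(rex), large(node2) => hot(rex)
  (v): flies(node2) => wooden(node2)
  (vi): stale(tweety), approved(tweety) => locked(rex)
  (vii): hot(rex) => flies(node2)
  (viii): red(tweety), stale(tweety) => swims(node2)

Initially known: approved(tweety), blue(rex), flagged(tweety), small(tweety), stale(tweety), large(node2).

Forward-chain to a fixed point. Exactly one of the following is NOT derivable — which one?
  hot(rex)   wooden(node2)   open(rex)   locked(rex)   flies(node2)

open(rex)

Round 1: (vi) [stale(tweety), approved(tweety) => locked(rex)]. New: locked(rex).
Round 2: (iv) [locked(rex), blue(rex), large(node2) => hot(rex)]. New: hot(rex).
Round 3: (vii) [hot(rex) => flies(node2)]. New: flies(node2).
Round 4: (v) [flies(node2) => wooden(node2)]. New: wooden(node2).
Derived: flies(node2) (round 3), wooden(node2) (round 4), locked(rex) (round 1), hot(rex) (round 2). open(rex) never appears in any round.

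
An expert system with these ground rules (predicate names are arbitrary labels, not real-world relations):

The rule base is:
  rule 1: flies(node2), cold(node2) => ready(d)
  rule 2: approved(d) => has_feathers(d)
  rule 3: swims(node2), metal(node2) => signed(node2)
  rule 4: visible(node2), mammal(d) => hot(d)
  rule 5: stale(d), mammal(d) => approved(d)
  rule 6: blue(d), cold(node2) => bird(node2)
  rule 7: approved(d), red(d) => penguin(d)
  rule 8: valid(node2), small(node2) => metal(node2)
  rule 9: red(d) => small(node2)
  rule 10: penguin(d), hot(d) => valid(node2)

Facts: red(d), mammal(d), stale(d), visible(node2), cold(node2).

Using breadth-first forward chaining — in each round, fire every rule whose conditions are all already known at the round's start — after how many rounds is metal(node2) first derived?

4

Round 1 — rule 4, rule 5, rule 9, derive hot(d), approved(d), small(node2).
Round 2 — rule 2, rule 7, derive has_feathers(d), penguin(d).
Round 3 — rule 10, derive valid(node2).
Round 4 — rule 8, derive metal(node2).
metal(node2) first appears in round 4.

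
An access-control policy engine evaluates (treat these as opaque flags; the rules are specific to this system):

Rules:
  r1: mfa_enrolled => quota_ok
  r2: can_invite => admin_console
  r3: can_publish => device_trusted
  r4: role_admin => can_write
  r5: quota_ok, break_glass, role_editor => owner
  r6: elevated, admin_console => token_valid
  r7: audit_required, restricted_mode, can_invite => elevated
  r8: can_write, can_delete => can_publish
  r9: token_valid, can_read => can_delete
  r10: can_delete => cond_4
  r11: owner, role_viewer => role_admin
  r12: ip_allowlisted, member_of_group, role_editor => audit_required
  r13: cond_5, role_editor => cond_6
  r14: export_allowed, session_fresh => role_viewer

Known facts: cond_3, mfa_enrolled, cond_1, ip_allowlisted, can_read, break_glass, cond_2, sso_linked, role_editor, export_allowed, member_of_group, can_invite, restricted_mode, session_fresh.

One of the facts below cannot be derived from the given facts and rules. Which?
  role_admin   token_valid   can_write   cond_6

cond_6

Round 1: r1 [mfa_enrolled => quota_ok]; r2 [can_invite => admin_console]; r12 [ip_allowlisted, member_of_group, role_editor => audit_required]; r14 [export_allowed, session_fresh => role_viewer]. Adds quota_ok, admin_console, audit_required, role_viewer.
Round 2: r5 [quota_ok, break_glass, role_editor => owner]; r7 [audit_required, restricted_mode, can_invite => elevated]. Adds owner, elevated.
Round 3: r6 [elevated, admin_console => token_valid]; r11 [owner, role_viewer => role_admin]. Adds token_valid, role_admin.
Round 4: r4 [role_admin => can_write]; r9 [token_valid, can_read => can_delete]. Adds can_write, can_delete.
Round 5: r8 [can_write, can_delete => can_publish]; r10 [can_delete => cond_4]. Adds can_publish, cond_4.
Round 6: r3 [can_publish => device_trusted]. Adds device_trusted.
Derived: can_write (round 4), token_valid (round 3), role_admin (round 3). cond_6 never appears in any round.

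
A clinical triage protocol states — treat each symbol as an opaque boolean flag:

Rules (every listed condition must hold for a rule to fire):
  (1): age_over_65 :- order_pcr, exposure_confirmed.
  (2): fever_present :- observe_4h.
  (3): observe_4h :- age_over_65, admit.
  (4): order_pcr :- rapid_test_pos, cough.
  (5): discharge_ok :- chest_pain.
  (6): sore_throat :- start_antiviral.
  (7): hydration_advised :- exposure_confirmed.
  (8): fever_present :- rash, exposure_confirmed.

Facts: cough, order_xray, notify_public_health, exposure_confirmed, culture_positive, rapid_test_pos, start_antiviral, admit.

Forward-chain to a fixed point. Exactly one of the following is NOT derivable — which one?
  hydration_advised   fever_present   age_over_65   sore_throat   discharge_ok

Round 1: (4) [order_pcr :- rapid_test_pos, cough.]; (6) [sore_throat :- start_antiviral.]; (7) [hydration_advised :- exposure_confirmed.]. New: order_pcr, sore_throat, hydration_advised.
Round 2: (1) [age_over_65 :- order_pcr, exposure_confirmed.]. New: age_over_65.
Round 3: (3) [observe_4h :- age_over_65, admit.]. New: observe_4h.
Round 4: (2) [fever_present :- observe_4h.]. New: fever_present.
Derived: fever_present (round 4), hydration_advised (round 1), sore_throat (round 1), age_over_65 (round 2). discharge_ok never appears in any round.

discharge_ok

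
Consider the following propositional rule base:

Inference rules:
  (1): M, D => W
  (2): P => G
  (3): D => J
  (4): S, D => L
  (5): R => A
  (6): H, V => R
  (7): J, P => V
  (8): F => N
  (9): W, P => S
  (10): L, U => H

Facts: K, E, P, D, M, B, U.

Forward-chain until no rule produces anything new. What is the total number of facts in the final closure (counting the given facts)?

[1] (1) [M, D => W]; (2) [P => G]; (3) [D => J]. ⇒ new: W, G, J.
[2] (7) [J, P => V]; (9) [W, P => S]. ⇒ new: V, S.
[3] (4) [S, D => L]. ⇒ new: L.
[4] (10) [L, U => H]. ⇒ new: H.
[5] (6) [H, V => R]. ⇒ new: R.
[6] (5) [R => A]. ⇒ new: A.
Closure: {A, B, D, E, G, H, J, K, L, M, P, R, S, U, V, W} — 16 facts.

16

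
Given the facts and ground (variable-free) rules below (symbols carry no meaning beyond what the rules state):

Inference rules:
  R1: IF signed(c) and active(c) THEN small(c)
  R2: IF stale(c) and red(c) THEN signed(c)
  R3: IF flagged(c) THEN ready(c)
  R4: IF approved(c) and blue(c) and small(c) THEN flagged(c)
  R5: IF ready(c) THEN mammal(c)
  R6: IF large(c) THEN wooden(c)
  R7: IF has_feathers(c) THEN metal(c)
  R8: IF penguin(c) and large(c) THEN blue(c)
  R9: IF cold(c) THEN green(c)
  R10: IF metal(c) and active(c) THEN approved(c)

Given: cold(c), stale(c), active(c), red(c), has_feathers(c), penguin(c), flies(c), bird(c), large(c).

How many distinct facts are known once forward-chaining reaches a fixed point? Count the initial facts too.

[1] R2 [IF stale(c) and red(c) THEN signed(c)]; R6 [IF large(c) THEN wooden(c)]; R7 [IF has_feathers(c) THEN metal(c)]; R8 [IF penguin(c) and large(c) THEN blue(c)]; R9 [IF cold(c) THEN green(c)]. ⇒ new: signed(c), wooden(c), metal(c), blue(c), green(c).
[2] R1 [IF signed(c) and active(c) THEN small(c)]; R10 [IF metal(c) and active(c) THEN approved(c)]. ⇒ new: small(c), approved(c).
[3] R4 [IF approved(c) and blue(c) and small(c) THEN flagged(c)]. ⇒ new: flagged(c).
[4] R3 [IF flagged(c) THEN ready(c)]. ⇒ new: ready(c).
[5] R5 [IF ready(c) THEN mammal(c)]. ⇒ new: mammal(c).
Closure: {active(c), approved(c), bird(c), blue(c), cold(c), flagged(c), flies(c), green(c), has_feathers(c), large(c), mammal(c), metal(c), penguin(c), ready(c), red(c), signed(c), small(c), stale(c), wooden(c)} — 19 facts.

19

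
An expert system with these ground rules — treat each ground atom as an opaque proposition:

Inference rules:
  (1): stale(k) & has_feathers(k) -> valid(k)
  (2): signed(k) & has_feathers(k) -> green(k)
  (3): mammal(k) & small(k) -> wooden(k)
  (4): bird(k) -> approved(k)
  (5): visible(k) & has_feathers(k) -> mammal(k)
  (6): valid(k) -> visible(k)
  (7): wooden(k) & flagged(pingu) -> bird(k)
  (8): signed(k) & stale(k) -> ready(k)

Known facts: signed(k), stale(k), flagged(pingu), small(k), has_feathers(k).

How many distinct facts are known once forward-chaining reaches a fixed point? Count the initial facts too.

13

[1] (1) [stale(k) & has_feathers(k) -> valid(k)]; (2) [signed(k) & has_feathers(k) -> green(k)]; (8) [signed(k) & stale(k) -> ready(k)]. ⇒ new: valid(k), green(k), ready(k).
[2] (6) [valid(k) -> visible(k)]. ⇒ new: visible(k).
[3] (5) [visible(k) & has_feathers(k) -> mammal(k)]. ⇒ new: mammal(k).
[4] (3) [mammal(k) & small(k) -> wooden(k)]. ⇒ new: wooden(k).
[5] (7) [wooden(k) & flagged(pingu) -> bird(k)]. ⇒ new: bird(k).
[6] (4) [bird(k) -> approved(k)]. ⇒ new: approved(k).
Closure: {approved(k), bird(k), flagged(pingu), green(k), has_feathers(k), mammal(k), ready(k), signed(k), small(k), stale(k), valid(k), visible(k), wooden(k)} — 13 facts.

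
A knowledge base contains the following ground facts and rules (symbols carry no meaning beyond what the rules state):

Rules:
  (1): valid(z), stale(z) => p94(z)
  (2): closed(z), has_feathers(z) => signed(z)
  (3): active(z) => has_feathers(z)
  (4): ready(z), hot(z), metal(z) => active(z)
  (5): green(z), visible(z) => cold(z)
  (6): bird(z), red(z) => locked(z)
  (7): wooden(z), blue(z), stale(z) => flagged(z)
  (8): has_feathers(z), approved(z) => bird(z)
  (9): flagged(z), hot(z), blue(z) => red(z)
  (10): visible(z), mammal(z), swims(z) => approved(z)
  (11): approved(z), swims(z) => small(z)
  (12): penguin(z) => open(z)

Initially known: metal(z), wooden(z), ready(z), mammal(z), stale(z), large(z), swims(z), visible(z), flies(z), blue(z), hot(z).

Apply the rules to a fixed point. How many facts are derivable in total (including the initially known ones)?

[1] (4) [ready(z), hot(z), metal(z) => active(z)]; (7) [wooden(z), blue(z), stale(z) => flagged(z)]; (10) [visible(z), mammal(z), swims(z) => approved(z)]. ⇒ new: active(z), flagged(z), approved(z).
[2] (3) [active(z) => has_feathers(z)]; (9) [flagged(z), hot(z), blue(z) => red(z)]; (11) [approved(z), swims(z) => small(z)]. ⇒ new: has_feathers(z), red(z), small(z).
[3] (8) [has_feathers(z), approved(z) => bird(z)]. ⇒ new: bird(z).
[4] (6) [bird(z), red(z) => locked(z)]. ⇒ new: locked(z).
Closure: {active(z), approved(z), bird(z), blue(z), flagged(z), flies(z), has_feathers(z), hot(z), large(z), locked(z), mammal(z), metal(z), ready(z), red(z), small(z), stale(z), swims(z), visible(z), wooden(z)} — 19 facts.

19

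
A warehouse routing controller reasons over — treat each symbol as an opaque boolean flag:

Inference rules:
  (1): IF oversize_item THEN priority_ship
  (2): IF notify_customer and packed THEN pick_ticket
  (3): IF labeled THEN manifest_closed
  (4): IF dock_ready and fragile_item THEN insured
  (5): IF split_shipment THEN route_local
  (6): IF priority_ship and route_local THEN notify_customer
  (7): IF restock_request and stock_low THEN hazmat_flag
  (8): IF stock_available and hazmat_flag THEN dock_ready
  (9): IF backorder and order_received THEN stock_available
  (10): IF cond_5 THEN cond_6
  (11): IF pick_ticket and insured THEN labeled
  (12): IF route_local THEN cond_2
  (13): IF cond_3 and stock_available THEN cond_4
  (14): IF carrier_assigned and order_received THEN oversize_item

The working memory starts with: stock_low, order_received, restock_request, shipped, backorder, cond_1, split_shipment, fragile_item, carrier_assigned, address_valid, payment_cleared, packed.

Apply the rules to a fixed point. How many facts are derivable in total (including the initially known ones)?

24

[1] (5) [IF split_shipment THEN route_local]; (7) [IF restock_request and stock_low THEN hazmat_flag]; (9) [IF backorder and order_received THEN stock_available]; (14) [IF carrier_assigned and order_received THEN oversize_item]. ⇒ new: route_local, hazmat_flag, stock_available, oversize_item.
[2] (1) [IF oversize_item THEN priority_ship]; (8) [IF stock_available and hazmat_flag THEN dock_ready]; (12) [IF route_local THEN cond_2]. ⇒ new: priority_ship, dock_ready, cond_2.
[3] (4) [IF dock_ready and fragile_item THEN insured]; (6) [IF priority_ship and route_local THEN notify_customer]. ⇒ new: insured, notify_customer.
[4] (2) [IF notify_customer and packed THEN pick_ticket]. ⇒ new: pick_ticket.
[5] (11) [IF pick_ticket and insured THEN labeled]. ⇒ new: labeled.
[6] (3) [IF labeled THEN manifest_closed]. ⇒ new: manifest_closed.
Closure: {address_valid, backorder, carrier_assigned, cond_1, cond_2, dock_ready, fragile_item, hazmat_flag, insured, labeled, manifest_closed, notify_customer, order_received, oversize_item, packed, payment_cleared, pick_ticket, priority_ship, restock_request, route_local, shipped, split_shipment, stock_available, stock_low} — 24 facts.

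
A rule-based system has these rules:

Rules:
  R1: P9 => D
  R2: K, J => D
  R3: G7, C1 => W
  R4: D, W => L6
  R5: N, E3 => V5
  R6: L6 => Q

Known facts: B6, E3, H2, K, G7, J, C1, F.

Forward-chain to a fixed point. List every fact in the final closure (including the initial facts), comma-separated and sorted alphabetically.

Round 1 — R2, R3, derive D, W.
Round 2 — R4, derive L6.
Round 3 — R6, derive Q.

B6, C1, D, E3, F, G7, H2, J, K, L6, Q, W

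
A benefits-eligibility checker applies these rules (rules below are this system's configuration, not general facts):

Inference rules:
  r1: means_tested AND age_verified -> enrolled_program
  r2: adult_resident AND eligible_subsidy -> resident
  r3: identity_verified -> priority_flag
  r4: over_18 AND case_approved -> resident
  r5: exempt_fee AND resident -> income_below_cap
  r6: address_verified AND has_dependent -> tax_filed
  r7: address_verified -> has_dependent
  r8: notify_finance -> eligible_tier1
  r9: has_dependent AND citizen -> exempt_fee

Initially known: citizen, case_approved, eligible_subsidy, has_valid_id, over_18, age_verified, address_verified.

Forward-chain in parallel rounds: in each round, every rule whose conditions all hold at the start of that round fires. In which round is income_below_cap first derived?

3

[1] r4 [over_18 AND case_approved -> resident]; r7 [address_verified -> has_dependent]. ⇒ new: resident, has_dependent.
[2] r6 [address_verified AND has_dependent -> tax_filed]; r9 [has_dependent AND citizen -> exempt_fee]. ⇒ new: tax_filed, exempt_fee.
[3] r5 [exempt_fee AND resident -> income_below_cap]. ⇒ new: income_below_cap.
income_below_cap first appears in round 3.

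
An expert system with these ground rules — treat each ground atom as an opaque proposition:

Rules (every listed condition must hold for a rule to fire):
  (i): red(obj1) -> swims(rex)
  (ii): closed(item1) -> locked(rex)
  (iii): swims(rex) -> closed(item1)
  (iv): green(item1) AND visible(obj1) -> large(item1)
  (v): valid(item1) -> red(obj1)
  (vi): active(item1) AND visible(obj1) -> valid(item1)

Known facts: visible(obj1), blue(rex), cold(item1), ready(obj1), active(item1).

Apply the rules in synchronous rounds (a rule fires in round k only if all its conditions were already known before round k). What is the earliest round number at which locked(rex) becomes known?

5

[1] (vi) [active(item1) AND visible(obj1) -> valid(item1)]. ⇒ new: valid(item1).
[2] (v) [valid(item1) -> red(obj1)]. ⇒ new: red(obj1).
[3] (i) [red(obj1) -> swims(rex)]. ⇒ new: swims(rex).
[4] (iii) [swims(rex) -> closed(item1)]. ⇒ new: closed(item1).
[5] (ii) [closed(item1) -> locked(rex)]. ⇒ new: locked(rex).
locked(rex) first appears in round 5.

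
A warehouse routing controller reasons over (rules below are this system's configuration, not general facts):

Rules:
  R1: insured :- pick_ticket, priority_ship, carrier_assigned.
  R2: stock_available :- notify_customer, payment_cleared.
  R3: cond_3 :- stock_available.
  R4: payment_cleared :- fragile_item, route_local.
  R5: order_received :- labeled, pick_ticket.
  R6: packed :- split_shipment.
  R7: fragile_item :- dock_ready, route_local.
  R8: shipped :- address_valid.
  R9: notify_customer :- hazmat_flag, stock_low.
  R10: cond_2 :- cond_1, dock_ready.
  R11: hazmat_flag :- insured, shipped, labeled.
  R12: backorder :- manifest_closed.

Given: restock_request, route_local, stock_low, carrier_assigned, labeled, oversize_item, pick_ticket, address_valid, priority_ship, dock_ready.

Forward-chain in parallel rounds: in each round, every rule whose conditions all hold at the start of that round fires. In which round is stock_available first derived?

[1] R1 [insured :- pick_ticket, priority_ship, carrier_assigned.]; R5 [order_received :- labeled, pick_ticket.]; R7 [fragile_item :- dock_ready, route_local.]; R8 [shipped :- address_valid.]. ⇒ new: insured, order_received, fragile_item, shipped.
[2] R4 [payment_cleared :- fragile_item, route_local.]; R11 [hazmat_flag :- insured, shipped, labeled.]. ⇒ new: payment_cleared, hazmat_flag.
[3] R9 [notify_customer :- hazmat_flag, stock_low.]. ⇒ new: notify_customer.
[4] R2 [stock_available :- notify_customer, payment_cleared.]. ⇒ new: stock_available.
stock_available first appears in round 4.

4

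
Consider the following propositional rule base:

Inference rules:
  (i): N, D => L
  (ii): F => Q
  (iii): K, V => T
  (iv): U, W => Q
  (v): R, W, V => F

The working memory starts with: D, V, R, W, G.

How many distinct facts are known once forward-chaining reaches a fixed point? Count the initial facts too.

7

Round 1 fires (v), giving F.
Round 2 fires (ii), giving Q.
Closure: {D, F, G, Q, R, V, W} — 7 facts.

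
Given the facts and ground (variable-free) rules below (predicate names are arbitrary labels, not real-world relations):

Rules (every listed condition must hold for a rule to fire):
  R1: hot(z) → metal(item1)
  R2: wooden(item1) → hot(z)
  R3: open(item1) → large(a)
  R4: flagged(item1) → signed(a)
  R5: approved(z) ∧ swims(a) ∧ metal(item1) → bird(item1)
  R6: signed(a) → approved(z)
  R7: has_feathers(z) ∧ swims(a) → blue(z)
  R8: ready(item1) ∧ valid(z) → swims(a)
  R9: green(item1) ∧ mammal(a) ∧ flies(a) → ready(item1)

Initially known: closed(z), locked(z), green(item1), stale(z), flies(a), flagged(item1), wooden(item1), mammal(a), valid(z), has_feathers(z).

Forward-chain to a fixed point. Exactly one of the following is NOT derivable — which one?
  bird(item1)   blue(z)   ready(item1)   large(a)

Round 1 — R2, R4, R9, derive hot(z), signed(a), ready(item1).
Round 2 — R1, R6, R8, derive metal(item1), approved(z), swims(a).
Round 3 — R5, R7, derive bird(item1), blue(z).
Derived: ready(item1) (round 1), blue(z) (round 3), bird(item1) (round 3). large(a) never appears in any round.

large(a)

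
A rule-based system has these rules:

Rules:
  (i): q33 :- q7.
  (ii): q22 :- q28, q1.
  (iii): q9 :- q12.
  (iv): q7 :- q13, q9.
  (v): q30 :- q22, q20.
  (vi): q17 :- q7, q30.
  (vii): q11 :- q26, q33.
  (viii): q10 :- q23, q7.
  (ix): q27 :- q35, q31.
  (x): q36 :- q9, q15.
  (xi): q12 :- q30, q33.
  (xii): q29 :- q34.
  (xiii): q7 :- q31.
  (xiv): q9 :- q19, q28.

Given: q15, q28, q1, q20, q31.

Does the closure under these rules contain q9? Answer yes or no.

yes

Round 1: (ii) [q22 :- q28, q1.]; (xiii) [q7 :- q31.]. New: q22, q7.
Round 2: (i) [q33 :- q7.]; (v) [q30 :- q22, q20.]. New: q33, q30.
Round 3: (vi) [q17 :- q7, q30.]; (xi) [q12 :- q30, q33.]. New: q17, q12.
Round 4: (iii) [q9 :- q12.]. New: q9.
Round 5: (x) [q36 :- q9, q15.]. New: q36.
q9 appears in round 4, so it is derivable.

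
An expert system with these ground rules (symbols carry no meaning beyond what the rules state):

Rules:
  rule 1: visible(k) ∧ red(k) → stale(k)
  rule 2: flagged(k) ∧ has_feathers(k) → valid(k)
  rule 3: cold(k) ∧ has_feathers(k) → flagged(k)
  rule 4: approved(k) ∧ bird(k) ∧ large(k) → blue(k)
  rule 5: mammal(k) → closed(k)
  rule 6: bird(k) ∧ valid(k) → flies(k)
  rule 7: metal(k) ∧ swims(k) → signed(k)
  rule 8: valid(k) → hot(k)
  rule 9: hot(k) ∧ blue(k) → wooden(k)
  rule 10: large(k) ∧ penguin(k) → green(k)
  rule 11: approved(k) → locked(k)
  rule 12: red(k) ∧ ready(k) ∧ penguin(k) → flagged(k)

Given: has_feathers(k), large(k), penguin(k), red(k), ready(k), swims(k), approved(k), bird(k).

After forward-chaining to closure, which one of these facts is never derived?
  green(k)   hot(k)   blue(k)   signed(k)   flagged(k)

signed(k)

Round 1: rule 4 [approved(k) ∧ bird(k) ∧ large(k) → blue(k)]; rule 10 [large(k) ∧ penguin(k) → green(k)]; rule 11 [approved(k) → locked(k)]; rule 12 [red(k) ∧ ready(k) ∧ penguin(k) → flagged(k)]. Adds blue(k), green(k), locked(k), flagged(k).
Round 2: rule 2 [flagged(k) ∧ has_feathers(k) → valid(k)]. Adds valid(k).
Round 3: rule 6 [bird(k) ∧ valid(k) → flies(k)]; rule 8 [valid(k) → hot(k)]. Adds flies(k), hot(k).
Round 4: rule 9 [hot(k) ∧ blue(k) → wooden(k)]. Adds wooden(k).
Derived: blue(k) (round 1), green(k) (round 1), flagged(k) (round 1), hot(k) (round 3). signed(k) never appears in any round.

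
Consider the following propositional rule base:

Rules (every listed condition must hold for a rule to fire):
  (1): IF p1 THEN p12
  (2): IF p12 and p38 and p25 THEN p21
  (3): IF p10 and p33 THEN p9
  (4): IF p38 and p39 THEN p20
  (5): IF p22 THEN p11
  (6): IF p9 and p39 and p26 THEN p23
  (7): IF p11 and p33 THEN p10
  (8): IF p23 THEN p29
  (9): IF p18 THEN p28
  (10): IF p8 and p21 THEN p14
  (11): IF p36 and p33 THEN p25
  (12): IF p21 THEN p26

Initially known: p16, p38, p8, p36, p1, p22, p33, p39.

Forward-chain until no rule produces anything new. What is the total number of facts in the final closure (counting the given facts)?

19

Round 1: (1) [IF p1 THEN p12]; (4) [IF p38 and p39 THEN p20]; (5) [IF p22 THEN p11]; (11) [IF p36 and p33 THEN p25]. New: p12, p20, p11, p25.
Round 2: (2) [IF p12 and p38 and p25 THEN p21]; (7) [IF p11 and p33 THEN p10]. New: p21, p10.
Round 3: (3) [IF p10 and p33 THEN p9]; (10) [IF p8 and p21 THEN p14]; (12) [IF p21 THEN p26]. New: p9, p14, p26.
Round 4: (6) [IF p9 and p39 and p26 THEN p23]. New: p23.
Round 5: (8) [IF p23 THEN p29]. New: p29.
Closure: {p1, p10, p11, p12, p14, p16, p20, p21, p22, p23, p25, p26, p29, p33, p36, p38, p39, p8, p9} — 19 facts.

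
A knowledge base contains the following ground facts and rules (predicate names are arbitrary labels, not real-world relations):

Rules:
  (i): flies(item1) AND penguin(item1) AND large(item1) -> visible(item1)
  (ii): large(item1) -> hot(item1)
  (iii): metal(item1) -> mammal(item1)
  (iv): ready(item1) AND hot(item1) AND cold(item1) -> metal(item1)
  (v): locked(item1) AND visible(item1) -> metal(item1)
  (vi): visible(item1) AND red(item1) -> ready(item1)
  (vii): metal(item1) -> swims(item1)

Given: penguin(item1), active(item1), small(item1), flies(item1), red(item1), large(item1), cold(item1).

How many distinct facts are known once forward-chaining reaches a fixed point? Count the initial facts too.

Round 1: (i) [flies(item1) AND penguin(item1) AND large(item1) -> visible(item1)]; (ii) [large(item1) -> hot(item1)]. New: visible(item1), hot(item1).
Round 2: (vi) [visible(item1) AND red(item1) -> ready(item1)]. New: ready(item1).
Round 3: (iv) [ready(item1) AND hot(item1) AND cold(item1) -> metal(item1)]. New: metal(item1).
Round 4: (iii) [metal(item1) -> mammal(item1)]; (vii) [metal(item1) -> swims(item1)]. New: mammal(item1), swims(item1).
Closure: {active(item1), cold(item1), flies(item1), hot(item1), large(item1), mammal(item1), metal(item1), penguin(item1), ready(item1), red(item1), small(item1), swims(item1), visible(item1)} — 13 facts.

13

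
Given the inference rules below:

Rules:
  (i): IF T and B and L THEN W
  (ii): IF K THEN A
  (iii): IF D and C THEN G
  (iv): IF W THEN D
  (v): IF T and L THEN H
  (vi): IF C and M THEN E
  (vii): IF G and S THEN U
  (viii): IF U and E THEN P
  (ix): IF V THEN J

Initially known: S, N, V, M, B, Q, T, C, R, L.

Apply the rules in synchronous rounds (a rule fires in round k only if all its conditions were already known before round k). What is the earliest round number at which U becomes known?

4

Round 1 — (i), (v), (vi), (ix), derive W, H, E, J.
Round 2 — (iv), derive D.
Round 3 — (iii), derive G.
Round 4 — (vii), derive U.
U first appears in round 4.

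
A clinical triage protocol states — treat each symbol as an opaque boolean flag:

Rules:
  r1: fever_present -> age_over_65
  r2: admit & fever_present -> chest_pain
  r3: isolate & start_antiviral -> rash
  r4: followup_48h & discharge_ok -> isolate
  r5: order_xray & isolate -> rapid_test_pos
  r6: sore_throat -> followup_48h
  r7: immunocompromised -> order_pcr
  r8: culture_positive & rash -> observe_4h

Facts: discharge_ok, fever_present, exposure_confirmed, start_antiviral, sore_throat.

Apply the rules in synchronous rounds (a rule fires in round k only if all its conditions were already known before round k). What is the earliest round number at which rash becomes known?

3

Round 1 — r1, r6, derive age_over_65, followup_48h.
Round 2 — r4, derive isolate.
Round 3 — r3, derive rash.
rash first appears in round 3.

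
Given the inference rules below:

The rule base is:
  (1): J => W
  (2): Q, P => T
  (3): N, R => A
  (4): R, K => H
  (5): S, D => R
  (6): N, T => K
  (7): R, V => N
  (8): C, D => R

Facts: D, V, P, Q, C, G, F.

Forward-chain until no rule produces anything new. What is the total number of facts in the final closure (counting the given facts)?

Round 1: (2) [Q, P => T]; (8) [C, D => R]. New: T, R.
Round 2: (7) [R, V => N]. New: N.
Round 3: (3) [N, R => A]; (6) [N, T => K]. New: A, K.
Round 4: (4) [R, K => H]. New: H.
Closure: {A, C, D, F, G, H, K, N, P, Q, R, T, V} — 13 facts.

13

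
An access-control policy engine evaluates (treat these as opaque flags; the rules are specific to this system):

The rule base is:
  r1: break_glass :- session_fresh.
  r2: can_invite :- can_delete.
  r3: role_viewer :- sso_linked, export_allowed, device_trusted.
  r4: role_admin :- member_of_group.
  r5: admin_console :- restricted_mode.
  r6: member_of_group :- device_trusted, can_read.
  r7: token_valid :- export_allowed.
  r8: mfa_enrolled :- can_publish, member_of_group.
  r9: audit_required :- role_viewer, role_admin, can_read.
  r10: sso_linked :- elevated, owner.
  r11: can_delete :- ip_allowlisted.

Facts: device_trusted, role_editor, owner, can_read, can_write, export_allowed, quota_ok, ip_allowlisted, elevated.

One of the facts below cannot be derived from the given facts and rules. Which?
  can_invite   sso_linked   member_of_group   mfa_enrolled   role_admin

Round 1: r6 [member_of_group :- device_trusted, can_read.]; r7 [token_valid :- export_allowed.]; r10 [sso_linked :- elevated, owner.]; r11 [can_delete :- ip_allowlisted.]. New: member_of_group, token_valid, sso_linked, can_delete.
Round 2: r2 [can_invite :- can_delete.]; r3 [role_viewer :- sso_linked, export_allowed, device_trusted.]; r4 [role_admin :- member_of_group.]. New: can_invite, role_viewer, role_admin.
Round 3: r9 [audit_required :- role_viewer, role_admin, can_read.]. New: audit_required.
Derived: can_invite (round 2), sso_linked (round 1), member_of_group (round 1), role_admin (round 2). mfa_enrolled never appears in any round.

mfa_enrolled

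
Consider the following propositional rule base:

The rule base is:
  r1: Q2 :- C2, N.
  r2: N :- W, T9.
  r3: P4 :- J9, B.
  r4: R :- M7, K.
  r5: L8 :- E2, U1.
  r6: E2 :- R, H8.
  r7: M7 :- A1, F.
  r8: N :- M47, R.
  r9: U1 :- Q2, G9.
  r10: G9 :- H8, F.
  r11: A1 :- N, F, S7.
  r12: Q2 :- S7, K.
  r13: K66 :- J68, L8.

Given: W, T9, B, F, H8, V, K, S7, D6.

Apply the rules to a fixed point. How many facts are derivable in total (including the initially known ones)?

18

Round 1 — r2, r10, r12, derive N, G9, Q2.
Round 2 — r9, r11, derive U1, A1.
Round 3 — r7, derive M7.
Round 4 — r4, derive R.
Round 5 — r6, derive E2.
Round 6 — r5, derive L8.
Closure: {A1, B, D6, E2, F, G9, H8, K, L8, M7, N, Q2, R, S7, T9, U1, V, W} — 18 facts.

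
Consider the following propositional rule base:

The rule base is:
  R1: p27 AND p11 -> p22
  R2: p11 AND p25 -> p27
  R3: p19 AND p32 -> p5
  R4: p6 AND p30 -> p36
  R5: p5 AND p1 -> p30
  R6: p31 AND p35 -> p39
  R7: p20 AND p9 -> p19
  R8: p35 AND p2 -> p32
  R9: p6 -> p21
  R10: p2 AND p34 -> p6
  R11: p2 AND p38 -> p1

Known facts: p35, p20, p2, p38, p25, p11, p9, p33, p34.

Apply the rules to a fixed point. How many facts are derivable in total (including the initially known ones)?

19

Round 1 — R2, R7, R8, R10, R11, derive p27, p19, p32, p6, p1.
Round 2 — R1, R3, R9, derive p22, p5, p21.
Round 3 — R5, derive p30.
Round 4 — R4, derive p36.
Closure: {p1, p11, p19, p2, p20, p21, p22, p25, p27, p30, p32, p33, p34, p35, p36, p38, p5, p6, p9} — 19 facts.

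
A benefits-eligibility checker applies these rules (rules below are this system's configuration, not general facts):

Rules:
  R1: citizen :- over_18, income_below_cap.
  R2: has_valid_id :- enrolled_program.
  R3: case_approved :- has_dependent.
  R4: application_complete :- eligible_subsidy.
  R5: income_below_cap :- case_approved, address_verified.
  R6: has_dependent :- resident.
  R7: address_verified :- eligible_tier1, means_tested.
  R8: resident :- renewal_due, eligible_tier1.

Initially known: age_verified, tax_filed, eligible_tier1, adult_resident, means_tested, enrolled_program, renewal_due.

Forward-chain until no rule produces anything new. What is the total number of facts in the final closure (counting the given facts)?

13

Round 1: R2 [has_valid_id :- enrolled_program.]; R7 [address_verified :- eligible_tier1, means_tested.]; R8 [resident :- renewal_due, eligible_tier1.]. New: has_valid_id, address_verified, resident.
Round 2: R6 [has_dependent :- resident.]. New: has_dependent.
Round 3: R3 [case_approved :- has_dependent.]. New: case_approved.
Round 4: R5 [income_below_cap :- case_approved, address_verified.]. New: income_below_cap.
Closure: {address_verified, adult_resident, age_verified, case_approved, eligible_tier1, enrolled_program, has_dependent, has_valid_id, income_below_cap, means_tested, renewal_due, resident, tax_filed} — 13 facts.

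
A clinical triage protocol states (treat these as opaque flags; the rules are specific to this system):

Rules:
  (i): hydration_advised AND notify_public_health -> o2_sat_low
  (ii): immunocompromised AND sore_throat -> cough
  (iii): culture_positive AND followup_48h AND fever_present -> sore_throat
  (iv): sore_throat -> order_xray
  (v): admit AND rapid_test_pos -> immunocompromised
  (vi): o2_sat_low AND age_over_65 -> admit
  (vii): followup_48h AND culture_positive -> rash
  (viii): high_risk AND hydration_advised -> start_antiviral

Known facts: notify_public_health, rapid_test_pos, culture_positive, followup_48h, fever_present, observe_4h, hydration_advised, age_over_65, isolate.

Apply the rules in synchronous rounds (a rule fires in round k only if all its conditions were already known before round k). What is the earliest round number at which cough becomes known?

Round 1: (i) [hydration_advised AND notify_public_health -> o2_sat_low]; (iii) [culture_positive AND followup_48h AND fever_present -> sore_throat]; (vii) [followup_48h AND culture_positive -> rash]. Adds o2_sat_low, sore_throat, rash.
Round 2: (iv) [sore_throat -> order_xray]; (vi) [o2_sat_low AND age_over_65 -> admit]. Adds order_xray, admit.
Round 3: (v) [admit AND rapid_test_pos -> immunocompromised]. Adds immunocompromised.
Round 4: (ii) [immunocompromised AND sore_throat -> cough]. Adds cough.
cough first appears in round 4.

4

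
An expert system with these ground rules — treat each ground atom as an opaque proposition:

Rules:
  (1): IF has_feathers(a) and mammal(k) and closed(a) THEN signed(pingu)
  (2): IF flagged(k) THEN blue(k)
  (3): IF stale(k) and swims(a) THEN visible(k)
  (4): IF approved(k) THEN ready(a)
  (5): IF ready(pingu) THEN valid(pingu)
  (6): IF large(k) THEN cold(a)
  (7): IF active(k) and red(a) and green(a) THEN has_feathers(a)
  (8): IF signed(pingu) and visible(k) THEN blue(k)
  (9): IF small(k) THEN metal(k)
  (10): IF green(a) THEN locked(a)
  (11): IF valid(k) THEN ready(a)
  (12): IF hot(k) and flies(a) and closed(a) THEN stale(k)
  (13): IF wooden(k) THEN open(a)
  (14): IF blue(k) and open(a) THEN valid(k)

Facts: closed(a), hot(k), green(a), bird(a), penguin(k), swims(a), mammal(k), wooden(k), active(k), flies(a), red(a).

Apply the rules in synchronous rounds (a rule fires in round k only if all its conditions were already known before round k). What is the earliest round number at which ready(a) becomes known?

[1] (7) [IF active(k) and red(a) and green(a) THEN has_feathers(a)]; (10) [IF green(a) THEN locked(a)]; (12) [IF hot(k) and flies(a) and closed(a) THEN stale(k)]; (13) [IF wooden(k) THEN open(a)]. ⇒ new: has_feathers(a), locked(a), stale(k), open(a).
[2] (1) [IF has_feathers(a) and mammal(k) and closed(a) THEN signed(pingu)]; (3) [IF stale(k) and swims(a) THEN visible(k)]. ⇒ new: signed(pingu), visible(k).
[3] (8) [IF signed(pingu) and visible(k) THEN blue(k)]. ⇒ new: blue(k).
[4] (14) [IF blue(k) and open(a) THEN valid(k)]. ⇒ new: valid(k).
[5] (11) [IF valid(k) THEN ready(a)]. ⇒ new: ready(a).
ready(a) first appears in round 5.

5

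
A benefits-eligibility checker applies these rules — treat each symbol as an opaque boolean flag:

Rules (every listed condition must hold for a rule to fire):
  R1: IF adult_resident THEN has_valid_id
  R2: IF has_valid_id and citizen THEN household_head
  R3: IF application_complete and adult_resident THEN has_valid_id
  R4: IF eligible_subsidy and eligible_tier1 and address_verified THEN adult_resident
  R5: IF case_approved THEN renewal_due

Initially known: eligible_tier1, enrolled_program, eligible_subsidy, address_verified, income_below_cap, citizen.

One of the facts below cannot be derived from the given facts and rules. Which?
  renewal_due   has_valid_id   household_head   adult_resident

renewal_due

Round 1: R4 [IF eligible_subsidy and eligible_tier1 and address_verified THEN adult_resident]. New: adult_resident.
Round 2: R1 [IF adult_resident THEN has_valid_id]. New: has_valid_id.
Round 3: R2 [IF has_valid_id and citizen THEN household_head]. New: household_head.
Derived: adult_resident (round 1), household_head (round 3), has_valid_id (round 2). renewal_due never appears in any round.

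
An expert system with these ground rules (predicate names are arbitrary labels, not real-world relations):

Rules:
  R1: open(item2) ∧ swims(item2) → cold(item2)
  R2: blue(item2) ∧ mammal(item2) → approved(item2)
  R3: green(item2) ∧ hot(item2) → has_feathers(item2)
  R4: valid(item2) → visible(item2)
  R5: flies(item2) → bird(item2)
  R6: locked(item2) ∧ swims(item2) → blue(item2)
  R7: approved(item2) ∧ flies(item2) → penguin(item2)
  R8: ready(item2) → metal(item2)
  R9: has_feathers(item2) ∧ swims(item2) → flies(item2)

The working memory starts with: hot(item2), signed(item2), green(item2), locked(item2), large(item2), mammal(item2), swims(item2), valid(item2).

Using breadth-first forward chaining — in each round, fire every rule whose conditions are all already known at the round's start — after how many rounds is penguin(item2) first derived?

Round 1 — R3, R4, R6, derive has_feathers(item2), visible(item2), blue(item2).
Round 2 — R2, R9, derive approved(item2), flies(item2).
Round 3 — R5, R7, derive bird(item2), penguin(item2).
penguin(item2) first appears in round 3.

3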